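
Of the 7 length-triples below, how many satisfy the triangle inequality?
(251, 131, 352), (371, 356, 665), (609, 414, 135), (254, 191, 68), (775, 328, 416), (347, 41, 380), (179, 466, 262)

(131,251,352): 131+251 > 352 → valid
(356,371,665): 356+371 > 665 → valid
(135,414,609): 135+414 ≤ 609 → not valid
(68,191,254): 68+191 > 254 → valid
(328,416,775): 328+416 ≤ 775 → not valid
(41,347,380): 41+347 > 380 → valid
(179,262,466): 179+262 ≤ 466 → not valid
4 of the 7 triples form a triangle.

4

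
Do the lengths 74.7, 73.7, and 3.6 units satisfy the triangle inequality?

Yes

The longest side is 74.7, and the other two sum to 77.3.
Since 77.3 > 74.7, the triangle inequality holds.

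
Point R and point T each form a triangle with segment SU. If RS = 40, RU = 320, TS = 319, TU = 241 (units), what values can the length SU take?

From triangle RSU: |40 − 320| < SU < 40 + 320, i.e. 280 < SU < 360.
From triangle TSU: 78 < SU < 560.
Both must hold, so SU lies in the intersection.

280 < SU < 360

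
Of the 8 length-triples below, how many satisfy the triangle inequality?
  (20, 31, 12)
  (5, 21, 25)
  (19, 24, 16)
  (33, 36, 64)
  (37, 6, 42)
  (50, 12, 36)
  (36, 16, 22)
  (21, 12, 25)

(12,20,31): 12+20 > 31 → valid
(5,21,25): 5+21 > 25 → valid
(16,19,24): 16+19 > 24 → valid
(33,36,64): 33+36 > 64 → valid
(6,37,42): 6+37 > 42 → valid
(12,36,50): 12+36 ≤ 50 → not valid
(16,22,36): 16+22 > 36 → valid
(12,21,25): 12+21 > 25 → valid
7 of the 8 triples form a triangle.

7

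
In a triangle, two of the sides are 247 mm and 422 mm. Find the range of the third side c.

By the triangle inequality, c must be less than 247 + 422 = 669 and greater than |247 − 422| = 175.

175 < c < 669 (mm)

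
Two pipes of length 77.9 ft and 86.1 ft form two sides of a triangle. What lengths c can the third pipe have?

By the triangle inequality, c must be less than 77.9 + 86.1 = 164.0 and greater than |77.9 − 86.1| = 8.2.

8.2 < c < 164.0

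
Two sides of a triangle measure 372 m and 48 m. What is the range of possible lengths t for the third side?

324 < t < 420

By the triangle inequality, t must be less than 372 + 48 = 420 and greater than |372 − 48| = 324.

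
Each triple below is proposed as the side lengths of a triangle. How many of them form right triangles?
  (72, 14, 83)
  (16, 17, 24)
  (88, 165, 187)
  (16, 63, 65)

2

(72,14,83): 14²+72² = 5380 < 6889 = 83² → obtuse
(16,17,24): 16²+17² = 545 < 576 = 24² → obtuse
(88,165,187): 88²+165² = 34969 = 187² → right
(16,63,65): 16²+63² = 4225 = 65² → right
2 of the 4 are right.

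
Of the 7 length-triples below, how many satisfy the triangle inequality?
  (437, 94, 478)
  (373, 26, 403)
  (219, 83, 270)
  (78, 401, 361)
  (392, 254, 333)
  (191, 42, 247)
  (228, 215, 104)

5

(94,437,478): 94+437 > 478 → valid
(26,373,403): 26+373 ≤ 403 → not valid
(83,219,270): 83+219 > 270 → valid
(78,361,401): 78+361 > 401 → valid
(254,333,392): 254+333 > 392 → valid
(42,191,247): 42+191 ≤ 247 → not valid
(104,215,228): 104+215 > 228 → valid
5 of the 7 triples form a triangle.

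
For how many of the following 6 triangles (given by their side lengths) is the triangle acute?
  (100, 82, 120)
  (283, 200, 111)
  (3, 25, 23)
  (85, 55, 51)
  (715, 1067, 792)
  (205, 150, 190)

(100,82,120): 82²+100² = 16724 > 14400 = 120² → acute
(283,200,111): 111²+200² = 52321 < 80089 = 283² → obtuse
(3,25,23): 3²+23² = 538 < 625 = 25² → obtuse
(85,55,51): 51²+55² = 5626 < 7225 = 85² → obtuse
(715,1067,792): 715²+792² = 1138489 = 1067² → right
(205,150,190): 150²+190² = 58600 > 42025 = 205² → acute
2 of the 6 are acute.

2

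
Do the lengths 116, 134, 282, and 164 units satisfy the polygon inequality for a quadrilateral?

Yes

A quadrilateral exists iff every side is shorter than the sum of the others — equivalently, the longest side is less than the sum of the rest.
Longest side 282 < 414 (sum of the remaining 3), so yes.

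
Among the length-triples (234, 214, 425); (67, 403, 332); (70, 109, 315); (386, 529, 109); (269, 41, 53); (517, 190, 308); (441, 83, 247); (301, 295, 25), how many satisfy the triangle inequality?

2

(214,234,425): 214+234 > 425 → valid
(67,332,403): 67+332 ≤ 403 → not valid
(70,109,315): 70+109 ≤ 315 → not valid
(109,386,529): 109+386 ≤ 529 → not valid
(41,53,269): 41+53 ≤ 269 → not valid
(190,308,517): 190+308 ≤ 517 → not valid
(83,247,441): 83+247 ≤ 441 → not valid
(25,295,301): 25+295 > 301 → valid
2 of the 8 triples form a triangle.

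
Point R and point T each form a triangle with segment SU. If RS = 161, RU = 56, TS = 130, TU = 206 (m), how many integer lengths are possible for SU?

111

From triangle RSU: 105 < SU < 217.
From triangle TSU: 76 < SU < 336.
Intersection: 105 < SU < 217, so integers 106 through 216: 111 values.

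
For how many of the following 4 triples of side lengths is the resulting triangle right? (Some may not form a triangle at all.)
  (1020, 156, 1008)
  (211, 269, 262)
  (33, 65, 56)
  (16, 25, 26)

(1020,156,1008): 156²+1008² = 1040400 = 1020² → right
(211,269,262): 211²+262² = 113165 > 72361 = 269² → acute
(33,65,56): 33²+56² = 4225 = 65² → right
(16,25,26): 16²+25² = 881 > 676 = 26² → acute
2 of the 4 are right.

2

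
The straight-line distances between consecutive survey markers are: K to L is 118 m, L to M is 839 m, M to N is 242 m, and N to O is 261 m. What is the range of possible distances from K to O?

218 ≤ KO ≤ 1460 m

The maximum is all hops collinear in one direction: 118 + 839 + 242 + 261 = 1460.
The longest hop is 839; the others sum to 621. Folding the others back against it leaves at least 839 − 621 = 218.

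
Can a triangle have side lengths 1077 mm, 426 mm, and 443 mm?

The longest side is 1077, but the other two sum to only 869.
869 < 1077, so the triangle inequality fails.

No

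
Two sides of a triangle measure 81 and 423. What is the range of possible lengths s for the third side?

342 < s < 504

By the triangle inequality, s must be less than 81 + 423 = 504 and greater than |81 − 423| = 342.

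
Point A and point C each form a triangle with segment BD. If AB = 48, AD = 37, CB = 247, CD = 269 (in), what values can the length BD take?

22 < BD < 85

From triangle ABD: |48 − 37| < BD < 48 + 37, i.e. 11 < BD < 85.
From triangle CBD: 22 < BD < 516.
Both must hold, so BD lies in the intersection.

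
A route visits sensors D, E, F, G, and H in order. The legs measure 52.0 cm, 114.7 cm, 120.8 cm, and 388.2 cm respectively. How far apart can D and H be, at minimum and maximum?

100.7 ≤ DH ≤ 675.7 cm

The maximum is all hops collinear in one direction: 52.0 + 114.7 + 120.8 + 388.2 = 675.7.
The longest hop is 388.2; the others sum to 287.5. Folding the others back against it leaves at least 388.2 − 287.5 = 100.7.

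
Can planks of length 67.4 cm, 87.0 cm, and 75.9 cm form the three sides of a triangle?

Yes

The longest side is 87.0, and the other two sum to 143.3.
Since 143.3 > 87.0, the triangle inequality holds.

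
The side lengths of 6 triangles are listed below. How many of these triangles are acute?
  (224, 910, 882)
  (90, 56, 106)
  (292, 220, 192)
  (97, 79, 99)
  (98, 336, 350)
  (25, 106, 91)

1

(224,910,882): 224²+882² = 828100 = 910² → right
(90,56,106): 56²+90² = 11236 = 106² → right
(292,220,192): 192²+220² = 85264 = 292² → right
(97,79,99): 79²+97² = 15650 > 9801 = 99² → acute
(98,336,350): 98²+336² = 122500 = 350² → right
(25,106,91): 25²+91² = 8906 < 11236 = 106² → obtuse
1 of the 6 is acute.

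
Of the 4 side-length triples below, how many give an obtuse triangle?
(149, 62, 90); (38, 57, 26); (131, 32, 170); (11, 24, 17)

3

(149,62,90): 62²+90² = 11944 < 22201 = 149² → obtuse
(38,57,26): 26²+38² = 2120 < 3249 = 57² → obtuse
(131,32,170): 32+131 ≤ 170, not a triangle
(11,24,17): 11²+17² = 410 < 576 = 24² → obtuse
3 of the 4 are obtuse.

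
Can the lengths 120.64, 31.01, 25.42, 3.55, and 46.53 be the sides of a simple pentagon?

For a pentagon, each side must be shorter than the sum of the others.
Here the longest side is 120.64, but the remaining 4 sides sum to only 106.51.

No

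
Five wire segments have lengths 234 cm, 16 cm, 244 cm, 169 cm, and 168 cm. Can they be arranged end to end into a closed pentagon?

Yes

A pentagon exists iff every side is shorter than the sum of the others — equivalently, the longest side is less than the sum of the rest.
Longest side 244 < 587 (sum of the remaining 4), so yes.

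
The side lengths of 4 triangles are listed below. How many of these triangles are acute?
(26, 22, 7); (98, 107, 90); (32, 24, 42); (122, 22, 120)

(26,22,7): 7²+22² = 533 < 676 = 26² → obtuse
(98,107,90): 90²+98² = 17704 > 11449 = 107² → acute
(32,24,42): 24²+32² = 1600 < 1764 = 42² → obtuse
(122,22,120): 22²+120² = 14884 = 122² → right
1 of the 4 is acute.

1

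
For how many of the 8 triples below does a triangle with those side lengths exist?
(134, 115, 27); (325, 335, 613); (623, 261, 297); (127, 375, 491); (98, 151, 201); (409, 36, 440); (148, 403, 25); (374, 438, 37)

(27,115,134): 27+115 > 134 → valid
(325,335,613): 325+335 > 613 → valid
(261,297,623): 261+297 ≤ 623 → not valid
(127,375,491): 127+375 > 491 → valid
(98,151,201): 98+151 > 201 → valid
(36,409,440): 36+409 > 440 → valid
(25,148,403): 25+148 ≤ 403 → not valid
(37,374,438): 37+374 ≤ 438 → not valid
5 of the 8 triples form a triangle.

5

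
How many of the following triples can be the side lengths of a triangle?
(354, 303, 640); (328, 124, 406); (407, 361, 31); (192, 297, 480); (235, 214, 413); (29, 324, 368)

4

(303,354,640): 303+354 > 640 → valid
(124,328,406): 124+328 > 406 → valid
(31,361,407): 31+361 ≤ 407 → not valid
(192,297,480): 192+297 > 480 → valid
(214,235,413): 214+235 > 413 → valid
(29,324,368): 29+324 ≤ 368 → not valid
4 of the 6 triples form a triangle.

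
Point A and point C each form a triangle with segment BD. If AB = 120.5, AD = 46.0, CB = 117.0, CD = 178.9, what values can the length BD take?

74.5 < BD < 166.5

From triangle ABD: |120.5 − 46.0| < BD < 120.5 + 46.0, i.e. 74.5 < BD < 166.5.
From triangle CBD: 61.9 < BD < 295.9.
Both must hold, so BD lies in the intersection.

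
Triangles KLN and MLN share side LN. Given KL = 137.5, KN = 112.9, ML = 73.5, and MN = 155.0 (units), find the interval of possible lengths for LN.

From triangle KLN: |137.5 − 112.9| < LN < 137.5 + 112.9, i.e. 24.6 < LN < 250.4.
From triangle MLN: 81.5 < LN < 228.5.
Both must hold, so LN lies in the intersection.

81.5 < LN < 228.5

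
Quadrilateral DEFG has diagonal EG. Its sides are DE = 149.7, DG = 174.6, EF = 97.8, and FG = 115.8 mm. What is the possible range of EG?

24.9 < EG < 213.6

From triangle DEG: |149.7 − 174.6| < EG < 149.7 + 174.6, i.e. 24.9 < EG < 324.3.
From triangle FEG: 18.0 < EG < 213.6.
Both must hold, so EG lies in the intersection.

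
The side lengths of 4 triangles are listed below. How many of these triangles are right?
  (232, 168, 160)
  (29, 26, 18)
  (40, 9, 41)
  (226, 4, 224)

2

(232,168,160): 160²+168² = 53824 = 232² → right
(29,26,18): 18²+26² = 1000 > 841 = 29² → acute
(40,9,41): 9²+40² = 1681 = 41² → right
(226,4,224): 4²+224² = 50192 < 51076 = 226² → obtuse
2 of the 4 are right.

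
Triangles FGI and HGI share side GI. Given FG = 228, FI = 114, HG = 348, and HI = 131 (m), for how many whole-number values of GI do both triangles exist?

From triangle FGI: 114 < GI < 342.
From triangle HGI: 217 < GI < 479.
Intersection: 217 < GI < 342, so integers 218 through 341: 124 values.

124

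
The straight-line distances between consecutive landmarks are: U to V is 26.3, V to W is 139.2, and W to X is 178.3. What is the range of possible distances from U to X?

12.8 ≤ UX ≤ 343.8

The maximum is all hops collinear in one direction: 26.3 + 139.2 + 178.3 = 343.8.
The longest hop is 178.3; the others sum to 165.5. Folding the others back against it leaves at least 178.3 − 165.5 = 12.8.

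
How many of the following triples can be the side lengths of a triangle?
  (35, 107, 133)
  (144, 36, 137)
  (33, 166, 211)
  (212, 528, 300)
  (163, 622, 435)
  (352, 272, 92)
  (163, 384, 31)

3

(35,107,133): 35+107 > 133 → valid
(36,137,144): 36+137 > 144 → valid
(33,166,211): 33+166 ≤ 211 → not valid
(212,300,528): 212+300 ≤ 528 → not valid
(163,435,622): 163+435 ≤ 622 → not valid
(92,272,352): 92+272 > 352 → valid
(31,163,384): 31+163 ≤ 384 → not valid
3 of the 7 triples form a triangle.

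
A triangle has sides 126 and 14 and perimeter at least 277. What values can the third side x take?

Triangle inequality alone gives 112 < x < 140.
The perimeter condition gives x ≥ 277 − 126 − 14 = 137.
Intersecting the two: 137 ≤ x < 140.

137 ≤ x < 140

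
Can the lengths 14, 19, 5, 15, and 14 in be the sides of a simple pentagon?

Yes

A pentagon exists iff every side is shorter than the sum of the others — equivalently, the longest side is less than the sum of the rest.
Longest side 19 < 48 (sum of the remaining 4), so yes.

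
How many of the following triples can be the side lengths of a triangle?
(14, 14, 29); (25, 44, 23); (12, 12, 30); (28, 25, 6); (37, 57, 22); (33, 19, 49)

(14,14,29): 14+14 ≤ 29 → not valid
(23,25,44): 23+25 > 44 → valid
(12,12,30): 12+12 ≤ 30 → not valid
(6,25,28): 6+25 > 28 → valid
(22,37,57): 22+37 > 57 → valid
(19,33,49): 19+33 > 49 → valid
4 of the 6 triples form a triangle.

4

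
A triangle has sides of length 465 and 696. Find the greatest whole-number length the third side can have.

The third side must be strictly less than 465 + 696 = 1161.
The largest integer below 1161 is 1160.

1160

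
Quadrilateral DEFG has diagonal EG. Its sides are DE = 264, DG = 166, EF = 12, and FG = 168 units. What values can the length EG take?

156 < EG < 180

From triangle DEG: |264 − 166| < EG < 264 + 166, i.e. 98 < EG < 430.
From triangle FEG: 156 < EG < 180.
Both must hold, so EG lies in the intersection.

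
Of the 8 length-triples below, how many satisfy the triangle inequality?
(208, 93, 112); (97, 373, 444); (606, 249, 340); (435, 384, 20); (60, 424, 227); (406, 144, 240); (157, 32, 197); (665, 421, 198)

1

(93,112,208): 93+112 ≤ 208 → not valid
(97,373,444): 97+373 > 444 → valid
(249,340,606): 249+340 ≤ 606 → not valid
(20,384,435): 20+384 ≤ 435 → not valid
(60,227,424): 60+227 ≤ 424 → not valid
(144,240,406): 144+240 ≤ 406 → not valid
(32,157,197): 32+157 ≤ 197 → not valid
(198,421,665): 198+421 ≤ 665 → not valid
1 of the 8 triples forms a triangle.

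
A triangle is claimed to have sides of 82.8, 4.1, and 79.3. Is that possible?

The longest side is 82.8, and the other two sum to 83.4.
Since 83.4 > 82.8, the triangle inequality holds.

Yes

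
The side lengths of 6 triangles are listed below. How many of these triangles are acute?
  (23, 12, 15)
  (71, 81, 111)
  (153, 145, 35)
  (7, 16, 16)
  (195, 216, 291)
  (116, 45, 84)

1

(23,12,15): 12²+15² = 369 < 529 = 23² → obtuse
(71,81,111): 71²+81² = 11602 < 12321 = 111² → obtuse
(153,145,35): 35²+145² = 22250 < 23409 = 153² → obtuse
(7,16,16): 7²+16² = 305 > 256 = 16² → acute
(195,216,291): 195²+216² = 84681 = 291² → right
(116,45,84): 45²+84² = 9081 < 13456 = 116² → obtuse
1 of the 6 is acute.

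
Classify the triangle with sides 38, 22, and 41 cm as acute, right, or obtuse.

Compare the square of the longest side to the sum of squares of the other two: 22² + 38² = 1928 > 1681 = 41².

acute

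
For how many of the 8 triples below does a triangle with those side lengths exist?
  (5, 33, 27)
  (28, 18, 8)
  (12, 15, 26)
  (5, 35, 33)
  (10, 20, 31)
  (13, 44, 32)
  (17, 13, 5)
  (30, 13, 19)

5

(5,27,33): 5+27 ≤ 33 → not valid
(8,18,28): 8+18 ≤ 28 → not valid
(12,15,26): 12+15 > 26 → valid
(5,33,35): 5+33 > 35 → valid
(10,20,31): 10+20 ≤ 31 → not valid
(13,32,44): 13+32 > 44 → valid
(5,13,17): 5+13 > 17 → valid
(13,19,30): 13+19 > 30 → valid
5 of the 8 triples form a triangle.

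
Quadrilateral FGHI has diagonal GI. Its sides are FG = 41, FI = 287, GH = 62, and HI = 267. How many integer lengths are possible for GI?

From triangle FGI: 246 < GI < 328.
From triangle HGI: 205 < GI < 329.
Intersection: 246 < GI < 328, so integers 247 through 327: 81 values.

81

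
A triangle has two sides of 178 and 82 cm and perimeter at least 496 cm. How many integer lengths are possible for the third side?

24

Triangle inequality: 96 < x < 260. Perimeter ≥ 496 gives x ≥ 496 − 178 − 82 = 236.
So 236 ≤ x < 260; integers 236 through 259: 24 values.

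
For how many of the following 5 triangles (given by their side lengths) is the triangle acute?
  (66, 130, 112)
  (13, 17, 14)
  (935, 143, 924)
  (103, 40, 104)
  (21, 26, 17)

3

(66,130,112): 66²+112² = 16900 = 130² → right
(13,17,14): 13²+14² = 365 > 289 = 17² → acute
(935,143,924): 143²+924² = 874225 = 935² → right
(103,40,104): 40²+103² = 12209 > 10816 = 104² → acute
(21,26,17): 17²+21² = 730 > 676 = 26² → acute
3 of the 5 are acute.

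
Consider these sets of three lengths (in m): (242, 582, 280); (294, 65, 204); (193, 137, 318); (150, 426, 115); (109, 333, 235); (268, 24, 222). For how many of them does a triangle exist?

(242,280,582): 242+280 ≤ 582 → not valid
(65,204,294): 65+204 ≤ 294 → not valid
(137,193,318): 137+193 > 318 → valid
(115,150,426): 115+150 ≤ 426 → not valid
(109,235,333): 109+235 > 333 → valid
(24,222,268): 24+222 ≤ 268 → not valid
2 of the 6 triples form a triangle.

2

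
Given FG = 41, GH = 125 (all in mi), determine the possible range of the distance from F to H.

84 ≤ FH ≤ 166 mi

By the triangle inequality, |41 − 125| ≤ FH ≤ 41 + 125.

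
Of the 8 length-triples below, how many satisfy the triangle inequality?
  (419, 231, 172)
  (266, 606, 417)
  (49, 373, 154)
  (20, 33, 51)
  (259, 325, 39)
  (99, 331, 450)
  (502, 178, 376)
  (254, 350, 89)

(172,231,419): 172+231 ≤ 419 → not valid
(266,417,606): 266+417 > 606 → valid
(49,154,373): 49+154 ≤ 373 → not valid
(20,33,51): 20+33 > 51 → valid
(39,259,325): 39+259 ≤ 325 → not valid
(99,331,450): 99+331 ≤ 450 → not valid
(178,376,502): 178+376 > 502 → valid
(89,254,350): 89+254 ≤ 350 → not valid
3 of the 8 triples form a triangle.

3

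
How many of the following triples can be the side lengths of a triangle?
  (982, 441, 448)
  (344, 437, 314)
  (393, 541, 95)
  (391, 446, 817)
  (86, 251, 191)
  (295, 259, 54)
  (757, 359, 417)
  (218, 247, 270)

(441,448,982): 441+448 ≤ 982 → not valid
(314,344,437): 314+344 > 437 → valid
(95,393,541): 95+393 ≤ 541 → not valid
(391,446,817): 391+446 > 817 → valid
(86,191,251): 86+191 > 251 → valid
(54,259,295): 54+259 > 295 → valid
(359,417,757): 359+417 > 757 → valid
(218,247,270): 218+247 > 270 → valid
6 of the 8 triples form a triangle.

6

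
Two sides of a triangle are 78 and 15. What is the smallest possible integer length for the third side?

64

The third side must be strictly greater than |78 − 15| = 63.
The smallest integer above 63 is 64.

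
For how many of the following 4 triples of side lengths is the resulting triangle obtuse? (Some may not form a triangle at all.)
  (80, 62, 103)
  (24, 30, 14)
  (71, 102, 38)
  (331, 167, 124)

(80,62,103): 62²+80² = 10244 < 10609 = 103² → obtuse
(24,30,14): 14²+24² = 772 < 900 = 30² → obtuse
(71,102,38): 38²+71² = 6485 < 10404 = 102² → obtuse
(331,167,124): 124+167 ≤ 331, not a triangle
3 of the 4 are obtuse.

3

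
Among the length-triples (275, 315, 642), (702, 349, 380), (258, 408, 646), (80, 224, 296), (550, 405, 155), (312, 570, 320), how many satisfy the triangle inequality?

5

(275,315,642): 275+315 ≤ 642 → not valid
(349,380,702): 349+380 > 702 → valid
(258,408,646): 258+408 > 646 → valid
(80,224,296): 80+224 > 296 → valid
(155,405,550): 155+405 > 550 → valid
(312,320,570): 312+320 > 570 → valid
5 of the 6 triples form a triangle.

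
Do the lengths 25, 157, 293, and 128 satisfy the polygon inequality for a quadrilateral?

Yes

A quadrilateral exists iff every side is shorter than the sum of the others — equivalently, the longest side is less than the sum of the rest.
Longest side 293 < 310 (sum of the remaining 3), so yes.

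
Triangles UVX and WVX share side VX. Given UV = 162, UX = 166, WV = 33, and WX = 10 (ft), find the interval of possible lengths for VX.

23 < VX < 43

From triangle UVX: |162 − 166| < VX < 162 + 166, i.e. 4 < VX < 328.
From triangle WVX: 23 < VX < 43.
Both must hold, so VX lies in the intersection.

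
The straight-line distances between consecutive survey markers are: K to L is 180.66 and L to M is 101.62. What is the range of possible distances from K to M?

By the triangle inequality, |180.66 − 101.62| ≤ KM ≤ 180.66 + 101.62.

79.04 ≤ KM ≤ 282.28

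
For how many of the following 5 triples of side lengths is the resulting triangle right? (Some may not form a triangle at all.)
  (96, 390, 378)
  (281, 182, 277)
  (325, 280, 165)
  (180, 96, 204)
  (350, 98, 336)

(96,390,378): 96²+378² = 152100 = 390² → right
(281,182,277): 182²+277² = 109853 > 78961 = 281² → acute
(325,280,165): 165²+280² = 105625 = 325² → right
(180,96,204): 96²+180² = 41616 = 204² → right
(350,98,336): 98²+336² = 122500 = 350² → right
4 of the 5 are right.

4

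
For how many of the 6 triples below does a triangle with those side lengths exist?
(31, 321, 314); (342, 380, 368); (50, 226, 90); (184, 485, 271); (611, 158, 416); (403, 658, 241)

(31,314,321): 31+314 > 321 → valid
(342,368,380): 342+368 > 380 → valid
(50,90,226): 50+90 ≤ 226 → not valid
(184,271,485): 184+271 ≤ 485 → not valid
(158,416,611): 158+416 ≤ 611 → not valid
(241,403,658): 241+403 ≤ 658 → not valid
2 of the 6 triples form a triangle.

2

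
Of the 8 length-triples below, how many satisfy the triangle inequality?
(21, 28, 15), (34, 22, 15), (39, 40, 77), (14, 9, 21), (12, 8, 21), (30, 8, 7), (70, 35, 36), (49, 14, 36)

(15,21,28): 15+21 > 28 → valid
(15,22,34): 15+22 > 34 → valid
(39,40,77): 39+40 > 77 → valid
(9,14,21): 9+14 > 21 → valid
(8,12,21): 8+12 ≤ 21 → not valid
(7,8,30): 7+8 ≤ 30 → not valid
(35,36,70): 35+36 > 70 → valid
(14,36,49): 14+36 > 49 → valid
6 of the 8 triples form a triangle.

6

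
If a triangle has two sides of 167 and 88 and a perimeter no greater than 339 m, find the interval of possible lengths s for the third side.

79 < s ≤ 84

Triangle inequality alone gives 79 < s < 255.
The perimeter condition gives s ≤ 339 − 167 − 88 = 84.
Intersecting the two: 79 < s ≤ 84.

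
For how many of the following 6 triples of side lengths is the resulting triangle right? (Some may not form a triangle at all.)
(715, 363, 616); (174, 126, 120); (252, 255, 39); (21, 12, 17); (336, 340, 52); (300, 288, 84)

(715,363,616): 363²+616² = 511225 = 715² → right
(174,126,120): 120²+126² = 30276 = 174² → right
(252,255,39): 39²+252² = 65025 = 255² → right
(21,12,17): 12²+17² = 433 < 441 = 21² → obtuse
(336,340,52): 52²+336² = 115600 = 340² → right
(300,288,84): 84²+288² = 90000 = 300² → right
5 of the 6 are right.

5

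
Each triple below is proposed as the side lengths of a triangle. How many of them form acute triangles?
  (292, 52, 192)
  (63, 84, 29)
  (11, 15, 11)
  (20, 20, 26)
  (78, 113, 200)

2

(292,52,192): 52+192 ≤ 292, not a triangle
(63,84,29): 29²+63² = 4810 < 7056 = 84² → obtuse
(11,15,11): 11²+11² = 242 > 225 = 15² → acute
(20,20,26): 20²+20² = 800 > 676 = 26² → acute
(78,113,200): 78+113 ≤ 200, not a triangle
2 of the 5 are acute.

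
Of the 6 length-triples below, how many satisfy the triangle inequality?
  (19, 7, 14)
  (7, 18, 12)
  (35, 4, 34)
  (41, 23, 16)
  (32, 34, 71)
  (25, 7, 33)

3

(7,14,19): 7+14 > 19 → valid
(7,12,18): 7+12 > 18 → valid
(4,34,35): 4+34 > 35 → valid
(16,23,41): 16+23 ≤ 41 → not valid
(32,34,71): 32+34 ≤ 71 → not valid
(7,25,33): 7+25 ≤ 33 → not valid
3 of the 6 triples form a triangle.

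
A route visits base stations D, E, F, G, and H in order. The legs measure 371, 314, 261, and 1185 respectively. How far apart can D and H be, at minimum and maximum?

239 ≤ DH ≤ 2131

The maximum is all hops collinear in one direction: 371 + 314 + 261 + 1185 = 2131.
The longest hop is 1185; the others sum to 946. Folding the others back against it leaves at least 1185 − 946 = 239.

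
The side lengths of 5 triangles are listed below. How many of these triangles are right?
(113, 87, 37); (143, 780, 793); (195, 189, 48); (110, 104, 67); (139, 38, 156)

(113,87,37): 37²+87² = 8938 < 12769 = 113² → obtuse
(143,780,793): 143²+780² = 628849 = 793² → right
(195,189,48): 48²+189² = 38025 = 195² → right
(110,104,67): 67²+104² = 15305 > 12100 = 110² → acute
(139,38,156): 38²+139² = 20765 < 24336 = 156² → obtuse
2 of the 5 are right.

2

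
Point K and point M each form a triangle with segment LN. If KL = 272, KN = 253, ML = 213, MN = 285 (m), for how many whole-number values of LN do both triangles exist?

From triangle KLN: 19 < LN < 525.
From triangle MLN: 72 < LN < 498.
Intersection: 72 < LN < 498, so integers 73 through 497: 425 values.

425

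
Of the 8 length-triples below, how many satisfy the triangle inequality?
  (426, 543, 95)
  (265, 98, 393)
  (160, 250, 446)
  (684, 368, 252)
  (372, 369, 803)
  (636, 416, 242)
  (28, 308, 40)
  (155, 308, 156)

(95,426,543): 95+426 ≤ 543 → not valid
(98,265,393): 98+265 ≤ 393 → not valid
(160,250,446): 160+250 ≤ 446 → not valid
(252,368,684): 252+368 ≤ 684 → not valid
(369,372,803): 369+372 ≤ 803 → not valid
(242,416,636): 242+416 > 636 → valid
(28,40,308): 28+40 ≤ 308 → not valid
(155,156,308): 155+156 > 308 → valid
2 of the 8 triples form a triangle.

2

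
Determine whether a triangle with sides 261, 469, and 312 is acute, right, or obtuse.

obtuse

Compare the square of the longest side to the sum of squares of the other two: 261² + 312² = 165465 < 219961 = 469².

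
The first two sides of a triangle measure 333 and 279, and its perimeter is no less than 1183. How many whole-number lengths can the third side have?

41

Triangle inequality: 54 < x < 612. Perimeter ≥ 1183 gives x ≥ 1183 − 333 − 279 = 571.
So 571 ≤ x < 612; integers 571 through 611: 41 values.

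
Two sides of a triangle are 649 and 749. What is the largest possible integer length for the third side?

1397

The third side must be strictly less than 649 + 749 = 1398.
The largest integer below 1398 is 1397.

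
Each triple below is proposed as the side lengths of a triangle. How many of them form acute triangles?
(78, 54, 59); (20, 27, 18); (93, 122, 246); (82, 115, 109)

2

(78,54,59): 54²+59² = 6397 > 6084 = 78² → acute
(20,27,18): 18²+20² = 724 < 729 = 27² → obtuse
(93,122,246): 93+122 ≤ 246, not a triangle
(82,115,109): 82²+109² = 18605 > 13225 = 115² → acute
2 of the 4 are acute.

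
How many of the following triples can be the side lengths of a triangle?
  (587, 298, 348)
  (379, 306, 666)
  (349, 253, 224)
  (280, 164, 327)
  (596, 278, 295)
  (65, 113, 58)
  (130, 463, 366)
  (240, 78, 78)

(298,348,587): 298+348 > 587 → valid
(306,379,666): 306+379 > 666 → valid
(224,253,349): 224+253 > 349 → valid
(164,280,327): 164+280 > 327 → valid
(278,295,596): 278+295 ≤ 596 → not valid
(58,65,113): 58+65 > 113 → valid
(130,366,463): 130+366 > 463 → valid
(78,78,240): 78+78 ≤ 240 → not valid
6 of the 8 triples form a triangle.

6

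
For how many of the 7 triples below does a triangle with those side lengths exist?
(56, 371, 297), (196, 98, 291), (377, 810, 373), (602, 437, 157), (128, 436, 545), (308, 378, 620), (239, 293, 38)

(56,297,371): 56+297 ≤ 371 → not valid
(98,196,291): 98+196 > 291 → valid
(373,377,810): 373+377 ≤ 810 → not valid
(157,437,602): 157+437 ≤ 602 → not valid
(128,436,545): 128+436 > 545 → valid
(308,378,620): 308+378 > 620 → valid
(38,239,293): 38+239 ≤ 293 → not valid
3 of the 7 triples form a triangle.

3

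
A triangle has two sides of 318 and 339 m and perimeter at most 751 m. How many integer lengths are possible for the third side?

Triangle inequality: 21 < x < 657. Perimeter ≤ 751 gives x ≤ 751 − 318 − 339 = 94.
So 21 < x ≤ 94; integers 22 through 94: 73 values.

73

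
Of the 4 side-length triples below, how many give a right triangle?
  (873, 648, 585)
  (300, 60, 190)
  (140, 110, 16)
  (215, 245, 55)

(873,648,585): 585²+648² = 762129 = 873² → right
(300,60,190): 60+190 ≤ 300, not a triangle
(140,110,16): 16+110 ≤ 140, not a triangle
(215,245,55): 55²+215² = 49250 < 60025 = 245² → obtuse
1 of the 4 is right.

1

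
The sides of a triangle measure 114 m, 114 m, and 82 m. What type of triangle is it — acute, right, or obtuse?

Compare the square of the longest side to the sum of squares of the other two: 82² + 114² = 19720 > 12996 = 114².

acute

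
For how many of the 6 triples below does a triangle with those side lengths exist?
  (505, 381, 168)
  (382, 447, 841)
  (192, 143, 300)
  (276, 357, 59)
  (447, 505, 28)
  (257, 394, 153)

3

(168,381,505): 168+381 > 505 → valid
(382,447,841): 382+447 ≤ 841 → not valid
(143,192,300): 143+192 > 300 → valid
(59,276,357): 59+276 ≤ 357 → not valid
(28,447,505): 28+447 ≤ 505 → not valid
(153,257,394): 153+257 > 394 → valid
3 of the 6 triples form a triangle.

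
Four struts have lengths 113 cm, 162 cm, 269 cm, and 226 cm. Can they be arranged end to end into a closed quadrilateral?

A quadrilateral exists iff every side is shorter than the sum of the others — equivalently, the longest side is less than the sum of the rest.
Longest side 269 < 501 (sum of the remaining 3), so yes.

Yes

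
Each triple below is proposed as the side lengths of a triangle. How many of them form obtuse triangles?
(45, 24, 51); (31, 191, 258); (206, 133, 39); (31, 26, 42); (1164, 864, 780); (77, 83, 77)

(45,24,51): 24²+45² = 2601 = 51² → right
(31,191,258): 31+191 ≤ 258, not a triangle
(206,133,39): 39+133 ≤ 206, not a triangle
(31,26,42): 26²+31² = 1637 < 1764 = 42² → obtuse
(1164,864,780): 780²+864² = 1354896 = 1164² → right
(77,83,77): 77²+77² = 11858 > 6889 = 83² → acute
1 of the 6 is obtuse.

1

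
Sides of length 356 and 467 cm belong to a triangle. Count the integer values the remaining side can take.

711

The third side lies in the open interval (111, 823).
Integers from 112 to 822 inclusive: 822 − 112 + 1 = 711.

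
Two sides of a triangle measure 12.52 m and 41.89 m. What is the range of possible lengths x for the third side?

29.37 < x < 54.41

By the triangle inequality, x must be less than 12.52 + 41.89 = 54.41 and greater than |12.52 − 41.89| = 29.37.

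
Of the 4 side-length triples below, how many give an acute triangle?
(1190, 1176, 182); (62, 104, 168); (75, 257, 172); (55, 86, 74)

(1190,1176,182): 182²+1176² = 1416100 = 1190² → right
(62,104,168): 62+104 ≤ 168, not a triangle
(75,257,172): 75+172 ≤ 257, not a triangle
(55,86,74): 55²+74² = 8501 > 7396 = 86² → acute
1 of the 4 is acute.

1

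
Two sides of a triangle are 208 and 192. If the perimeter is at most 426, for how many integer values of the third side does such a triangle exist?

Triangle inequality: 16 < x < 400. Perimeter ≤ 426 gives x ≤ 426 − 208 − 192 = 26.
So 16 < x ≤ 26; integers 17 through 26: 10 values.

10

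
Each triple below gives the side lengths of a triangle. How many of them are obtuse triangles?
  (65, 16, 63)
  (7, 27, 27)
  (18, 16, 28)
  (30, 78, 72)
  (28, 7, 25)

2

(65,16,63): 16²+63² = 4225 = 65² → right
(7,27,27): 7²+27² = 778 > 729 = 27² → acute
(18,16,28): 16²+18² = 580 < 784 = 28² → obtuse
(30,78,72): 30²+72² = 6084 = 78² → right
(28,7,25): 7²+25² = 674 < 784 = 28² → obtuse
2 of the 5 are obtuse.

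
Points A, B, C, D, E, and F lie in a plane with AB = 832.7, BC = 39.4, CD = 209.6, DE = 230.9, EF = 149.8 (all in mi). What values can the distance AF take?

203.0 ≤ AF ≤ 1462.4 mi

The maximum is all hops collinear in one direction: 832.7 + 39.4 + 209.6 + 230.9 + 149.8 = 1462.4.
The longest hop is 832.7; the others sum to 629.7. Folding the others back against it leaves at least 832.7 − 629.7 = 203.0.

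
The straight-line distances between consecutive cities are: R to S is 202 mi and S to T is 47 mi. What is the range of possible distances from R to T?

By the triangle inequality, |202 − 47| ≤ RT ≤ 202 + 47.

155 ≤ RT ≤ 249 mi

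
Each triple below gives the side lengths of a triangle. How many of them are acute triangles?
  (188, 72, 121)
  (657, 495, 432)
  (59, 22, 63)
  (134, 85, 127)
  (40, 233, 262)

1

(188,72,121): 72²+121² = 19825 < 35344 = 188² → obtuse
(657,495,432): 432²+495² = 431649 = 657² → right
(59,22,63): 22²+59² = 3965 < 3969 = 63² → obtuse
(134,85,127): 85²+127² = 23354 > 17956 = 134² → acute
(40,233,262): 40²+233² = 55889 < 68644 = 262² → obtuse
1 of the 5 is acute.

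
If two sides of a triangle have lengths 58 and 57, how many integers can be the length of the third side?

The third side lies in the open interval (1, 115).
Integers from 2 to 114 inclusive: 114 − 2 + 1 = 113.

113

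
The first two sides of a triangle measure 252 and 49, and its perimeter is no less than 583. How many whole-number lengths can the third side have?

Triangle inequality: 203 < x < 301. Perimeter ≥ 583 gives x ≥ 583 − 252 − 49 = 282.
So 282 ≤ x < 301; integers 282 through 300: 19 values.

19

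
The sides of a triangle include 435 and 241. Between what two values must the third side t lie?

194 < t < 676

By the triangle inequality, t must be less than 435 + 241 = 676 and greater than |435 − 241| = 194.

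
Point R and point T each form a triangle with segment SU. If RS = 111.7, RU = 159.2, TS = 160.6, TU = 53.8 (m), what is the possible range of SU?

From triangle RSU: |111.7 − 159.2| < SU < 111.7 + 159.2, i.e. 47.5 < SU < 270.9.
From triangle TSU: 106.8 < SU < 214.4.
Both must hold, so SU lies in the intersection.

106.8 < SU < 214.4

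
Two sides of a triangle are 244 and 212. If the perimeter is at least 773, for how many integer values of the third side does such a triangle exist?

Triangle inequality: 32 < x < 456. Perimeter ≥ 773 gives x ≥ 773 − 244 − 212 = 317.
So 317 ≤ x < 456; integers 317 through 455: 139 values.

139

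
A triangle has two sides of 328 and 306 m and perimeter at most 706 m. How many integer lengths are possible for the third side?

50

Triangle inequality: 22 < x < 634. Perimeter ≤ 706 gives x ≤ 706 − 328 − 306 = 72.
So 22 < x ≤ 72; integers 23 through 72: 50 values.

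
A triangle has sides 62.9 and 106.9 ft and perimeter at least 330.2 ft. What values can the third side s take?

160.4 ≤ s < 169.8

Triangle inequality alone gives 44.0 < s < 169.8.
The perimeter condition gives s ≥ 330.2 − 62.9 − 106.9 = 160.4.
Intersecting the two: 160.4 ≤ s < 169.8.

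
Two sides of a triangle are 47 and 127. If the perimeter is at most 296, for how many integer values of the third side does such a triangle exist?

Triangle inequality: 80 < x < 174. Perimeter ≤ 296 gives x ≤ 296 − 47 − 127 = 122.
So 80 < x ≤ 122; integers 81 through 122: 42 values.

42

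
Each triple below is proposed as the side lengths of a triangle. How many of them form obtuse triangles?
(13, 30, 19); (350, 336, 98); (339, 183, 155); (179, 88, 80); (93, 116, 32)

2

(13,30,19): 13²+19² = 530 < 900 = 30² → obtuse
(350,336,98): 98²+336² = 122500 = 350² → right
(339,183,155): 155+183 ≤ 339, not a triangle
(179,88,80): 80+88 ≤ 179, not a triangle
(93,116,32): 32²+93² = 9673 < 13456 = 116² → obtuse
2 of the 5 are obtuse.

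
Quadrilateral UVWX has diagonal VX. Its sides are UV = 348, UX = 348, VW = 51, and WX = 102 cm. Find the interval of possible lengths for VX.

51 < VX < 153

From triangle UVX: |348 − 348| < VX < 348 + 348, i.e. 0 < VX < 696.
From triangle WVX: 51 < VX < 153.
Both must hold, so VX lies in the intersection.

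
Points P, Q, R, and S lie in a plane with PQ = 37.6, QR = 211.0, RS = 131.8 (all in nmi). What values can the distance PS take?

41.6 ≤ PS ≤ 380.4 nmi

The maximum is all hops collinear in one direction: 37.6 + 211.0 + 131.8 = 380.4.
The longest hop is 211.0; the others sum to 169.4. Folding the others back against it leaves at least 211.0 − 169.4 = 41.6.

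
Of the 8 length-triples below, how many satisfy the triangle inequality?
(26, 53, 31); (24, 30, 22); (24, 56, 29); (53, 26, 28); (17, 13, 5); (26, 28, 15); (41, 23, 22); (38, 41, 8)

7

(26,31,53): 26+31 > 53 → valid
(22,24,30): 22+24 > 30 → valid
(24,29,56): 24+29 ≤ 56 → not valid
(26,28,53): 26+28 > 53 → valid
(5,13,17): 5+13 > 17 → valid
(15,26,28): 15+26 > 28 → valid
(22,23,41): 22+23 > 41 → valid
(8,38,41): 8+38 > 41 → valid
7 of the 8 triples form a triangle.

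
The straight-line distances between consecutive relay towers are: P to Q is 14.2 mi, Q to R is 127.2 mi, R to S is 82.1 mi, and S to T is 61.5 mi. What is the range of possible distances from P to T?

The maximum is all hops collinear in one direction: 14.2 + 127.2 + 82.1 + 61.5 = 285.0.
The longest hop is 127.2; the others sum to 157.8. Since 127.2 ≤ 157.8, the path can fold back on itself completely, so the minimum distance is 0.

0 ≤ PT ≤ 285.0 mi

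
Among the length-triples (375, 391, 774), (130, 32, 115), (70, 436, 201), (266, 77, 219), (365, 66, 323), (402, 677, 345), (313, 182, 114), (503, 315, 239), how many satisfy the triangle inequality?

5

(375,391,774): 375+391 ≤ 774 → not valid
(32,115,130): 32+115 > 130 → valid
(70,201,436): 70+201 ≤ 436 → not valid
(77,219,266): 77+219 > 266 → valid
(66,323,365): 66+323 > 365 → valid
(345,402,677): 345+402 > 677 → valid
(114,182,313): 114+182 ≤ 313 → not valid
(239,315,503): 239+315 > 503 → valid
5 of the 8 triples form a triangle.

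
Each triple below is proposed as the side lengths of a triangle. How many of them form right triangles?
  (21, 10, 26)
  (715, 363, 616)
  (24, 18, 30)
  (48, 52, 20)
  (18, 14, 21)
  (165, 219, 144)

4

(21,10,26): 10²+21² = 541 < 676 = 26² → obtuse
(715,363,616): 363²+616² = 511225 = 715² → right
(24,18,30): 18²+24² = 900 = 30² → right
(48,52,20): 20²+48² = 2704 = 52² → right
(18,14,21): 14²+18² = 520 > 441 = 21² → acute
(165,219,144): 144²+165² = 47961 = 219² → right
4 of the 6 are right.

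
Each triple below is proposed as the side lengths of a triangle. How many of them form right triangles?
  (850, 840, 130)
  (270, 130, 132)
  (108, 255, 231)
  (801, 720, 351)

3

(850,840,130): 130²+840² = 722500 = 850² → right
(270,130,132): 130+132 ≤ 270, not a triangle
(108,255,231): 108²+231² = 65025 = 255² → right
(801,720,351): 351²+720² = 641601 = 801² → right
3 of the 4 are right.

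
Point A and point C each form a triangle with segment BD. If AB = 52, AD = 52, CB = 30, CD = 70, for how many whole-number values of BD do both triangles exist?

59

From triangle ABD: 0 < BD < 104.
From triangle CBD: 40 < BD < 100.
Intersection: 40 < BD < 100, so integers 41 through 99: 59 values.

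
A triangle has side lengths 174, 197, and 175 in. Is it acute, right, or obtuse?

acute

Compare the square of the longest side to the sum of squares of the other two: 174² + 175² = 60901 > 38809 = 197².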